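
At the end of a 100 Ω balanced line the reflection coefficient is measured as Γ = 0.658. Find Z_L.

Z_L ≈ 485 Ω

Z_L = Z_0·(1 + Γ)/(1 − Γ) = 100·(1.66)/(0.342)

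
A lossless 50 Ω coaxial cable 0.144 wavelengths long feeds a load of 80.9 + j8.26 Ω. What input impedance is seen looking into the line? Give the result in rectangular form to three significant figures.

Z_in ≈ 43.6 − j22.6 Ω

βl = 2π × 0.144 = 51.8°
tan(βl) = tan(51.8°) = 1.27
Z_in = Z_0·(Z_L + jZ_0·tanβl)/(Z_0 + jZ_L·tanβl)
     = 50·(80.9 + j71.9)/(39.5 + j103)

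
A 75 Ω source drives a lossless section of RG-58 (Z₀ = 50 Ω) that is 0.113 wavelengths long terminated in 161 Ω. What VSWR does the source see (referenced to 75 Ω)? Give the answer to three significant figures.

VSWR ≈ 3.34

βl = 2π × 0.113 = 40.7°
tan(βl) = 0.86
Z_in = Z_0·(Z_L + jZ_0·tanβl)/(Z_0 + jZ_L·tanβl) = 32.3 − j46.5 Ω
Γ_s = (Z_in − Z_s)/(Z_in + Z_s) = (-42.7 − j46.5)/(107 − j46.5), |Γ_s| = 0.54
VSWR = (1 + |Γ_s|)/(1 − |Γ_s|)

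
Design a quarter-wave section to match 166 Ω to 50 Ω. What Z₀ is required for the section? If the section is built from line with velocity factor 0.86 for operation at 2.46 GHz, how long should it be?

Z_qwt = √(Z_0·R_L) = √(50 × 166) = √8300
λ = 0.86·c/f = 0.105 m, so l = λ/4 = 0.0262 m

Z_qwt ≈ 91.1 Ω; length ≈ 2.62 cm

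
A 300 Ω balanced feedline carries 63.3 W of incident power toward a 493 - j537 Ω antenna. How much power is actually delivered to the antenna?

P_delivered ≈ 40.8 W

|Γ| = |(193 − j537)/(793 − j537)| = 0.596
|Γ|² = 0.355
P_refl = |Γ|²·P_inc = 22.5 W, P_del = (1 − |Γ|²)·P_inc = 40.8 W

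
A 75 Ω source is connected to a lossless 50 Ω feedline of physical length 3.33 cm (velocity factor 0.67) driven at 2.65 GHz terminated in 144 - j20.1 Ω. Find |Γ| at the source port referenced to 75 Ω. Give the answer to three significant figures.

λ = v/f = 0.67·c / 2.65 GHz = 0.0758 m
βl = 2π·l/λ = 2π × 0.439 = 158°
tan(βl) = -0.403
Z_in = Z_0·(Z_L + jZ_0·tanβl)/(Z_0 + jZ_L·tanβl) = 81.7 + j65.1 Ω
Γ_s = (Z_in − Z_s)/(Z_in + Z_s) = (6.68 + j65.1)/(157 + j65.1), |Γ_s| = 0.386

|Γ| ≈ 0.386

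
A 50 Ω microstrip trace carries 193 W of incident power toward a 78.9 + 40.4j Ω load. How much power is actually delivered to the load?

P_delivered ≈ 167 W

|Γ| = |(28.9 + j40.4)/(128.9 + j40.4)| = 0.368
|Γ|² = 0.135
P_refl = |Γ|²·P_inc = 26.1 W, P_del = (1 − |Γ|²)·P_inc = 167 W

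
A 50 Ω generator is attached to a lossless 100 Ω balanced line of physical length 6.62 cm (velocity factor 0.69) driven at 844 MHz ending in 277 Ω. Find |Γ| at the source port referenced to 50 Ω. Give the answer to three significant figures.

λ = v/f = 0.69·c / 844 MHz = 0.245 m
βl = 2π·l/λ = 2π × 0.27 = 97.2°
tan(βl) = -7.95
Z_in = Z_0·(Z_L + jZ_0·tanβl)/(Z_0 + jZ_L·tanβl) = 36.6 + j10.9 Ω
Γ_s = (Z_in − Z_s)/(Z_in + Z_s) = (-13.4 + j10.9)/(86.6 + j10.9), |Γ_s| = 0.198

|Γ| ≈ 0.198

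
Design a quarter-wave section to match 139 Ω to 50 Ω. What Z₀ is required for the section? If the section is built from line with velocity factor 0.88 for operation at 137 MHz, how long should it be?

Z_qwt = √(Z_0·R_L) = √(50 × 139) = √6950
λ = 0.88·c/f = 1.93 m, so l = λ/4 = 0.482 m

Z_qwt ≈ 83.4 Ω; length ≈ 48.2 cm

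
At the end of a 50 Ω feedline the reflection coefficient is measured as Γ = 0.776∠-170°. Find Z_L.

Z_L = Z_0·(1 + Γ)/(1 − Γ) = 50·(0.236 − j0.135)/(1.76 + j0.135)

Z_L ≈ 6.35 − j4.3 Ω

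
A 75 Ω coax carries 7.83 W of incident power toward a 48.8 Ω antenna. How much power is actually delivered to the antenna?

Γ = (48.8 − 75)/(48.8 + 75) = -0.212
|Γ|² = 0.0448
P_refl = |Γ|²·P_inc = 0.351 W, P_del = (1 − |Γ|²)·P_inc = 7.48 W

P_delivered ≈ 7.48 W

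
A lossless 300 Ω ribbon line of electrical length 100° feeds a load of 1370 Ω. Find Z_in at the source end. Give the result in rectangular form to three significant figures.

Z_in ≈ 67.6 + j50.3 Ω

tan(βl) = tan(100°) = -5.67
Z_in = Z_0·(Z_L + jZ_0·tanβl)/(Z_0 + jZ_L·tanβl)
     = 300·(1370 − j1700)/(300 − j7770)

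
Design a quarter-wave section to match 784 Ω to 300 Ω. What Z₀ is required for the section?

Z_qwt = √(Z_0·R_L) = √(300 × 784) = √235200

Z_qwt ≈ 485 Ω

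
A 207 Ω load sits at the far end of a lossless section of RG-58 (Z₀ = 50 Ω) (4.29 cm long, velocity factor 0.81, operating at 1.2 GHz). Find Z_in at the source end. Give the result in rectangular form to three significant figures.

Z_in ≈ 12.8 − j11.5 Ω

λ = v/f = 0.81·c / 1.2 GHz = 0.203 m
βl = 2π·l/λ = 2π × 0.212 = 76.3°
tan(βl) = tan(76.3°) = 4.09
Z_in = Z_0·(Z_L + jZ_0·tanβl)/(Z_0 + jZ_L·tanβl)
     = 50·(207 + j205)/(50 + j847)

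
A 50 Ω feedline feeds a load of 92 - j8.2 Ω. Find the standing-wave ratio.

Γ = (Z_L − Z_0)/(Z_L + Z_0) = (42 − j8.2)/(142 − j8.2)
|Γ| = 42.8/142 = 0.301
VSWR = (1 + |Γ|)/(1 − |Γ|) = 1.3/0.699

VSWR ≈ 1.86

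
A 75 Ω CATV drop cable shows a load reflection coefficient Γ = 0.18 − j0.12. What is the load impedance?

Z_L ≈ 104 − j26.2 Ω

Z_L = Z_0·(1 + Γ)/(1 − Γ) = 75·(1.18 − j0.12)/(0.82 + j0.12)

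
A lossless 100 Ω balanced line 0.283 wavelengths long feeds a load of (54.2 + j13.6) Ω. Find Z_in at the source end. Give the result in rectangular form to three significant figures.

βl = 2π × 0.283 = 102°
tan(βl) = tan(102°) = -4.75
Z_in = Z_0·(Z_L + jZ_0·tanβl)/(Z_0 + jZ_L·tanβl)
     = 100·(54.2 − j462)/(165 − j258)

Z_in ≈ 137 − j66.4 Ω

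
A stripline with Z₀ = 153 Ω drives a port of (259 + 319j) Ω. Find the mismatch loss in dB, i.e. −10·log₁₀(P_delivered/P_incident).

Γ = (106 + j319)/(412 + j319), |Γ| = 0.645
|Γ|² = 0.416, so P_del/P_inc = 1 − |Γ|² = 0.584
ML = −10·log₁₀(1 − |Γ|²)

mismatch loss ≈ 2.34 dB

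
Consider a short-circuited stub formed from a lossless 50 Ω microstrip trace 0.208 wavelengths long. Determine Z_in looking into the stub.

Z_in ≈ +j185 Ω

βl = 2π × 0.208 = 74.9°
tan(βl) = 3.7
For a short-circuited stub, Z_in = jZ_0·tan(βl)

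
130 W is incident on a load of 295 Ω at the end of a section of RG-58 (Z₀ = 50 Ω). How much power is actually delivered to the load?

Γ = (295 − 50)/(295 + 50) = 0.71
|Γ|² = 0.504
P_refl = |Γ|²·P_inc = 65.6 W, P_del = (1 − |Γ|²)·P_inc = 64.4 W

P_delivered ≈ 64.4 W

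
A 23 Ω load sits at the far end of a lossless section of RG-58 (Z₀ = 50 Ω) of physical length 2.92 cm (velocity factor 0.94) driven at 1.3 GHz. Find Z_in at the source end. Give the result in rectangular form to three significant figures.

Z_in ≈ 41.2 + j35 Ω

λ = v/f = 0.94·c / 1.3 GHz = 0.217 m
βl = 2π·l/λ = 2π × 0.135 = 48.5°
tan(βl) = tan(48.5°) = 1.13
Z_in = Z_0·(Z_L + jZ_0·tanβl)/(Z_0 + jZ_L·tanβl)
     = 50·(23 + j56.4)/(50 + j26)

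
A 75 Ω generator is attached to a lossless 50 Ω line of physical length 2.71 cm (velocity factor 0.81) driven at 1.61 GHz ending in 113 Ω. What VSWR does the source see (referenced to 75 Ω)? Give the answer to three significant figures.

VSWR ≈ 3.08

λ = v/f = 0.81·c / 1.61 GHz = 0.151 m
βl = 2π·l/λ = 2π × 0.18 = 64.6°
tan(βl) = 2.11
Z_in = Z_0·(Z_L + jZ_0·tanβl)/(Z_0 + jZ_L·tanβl) = 26 − j18.3 Ω
Γ_s = (Z_in − Z_s)/(Z_in + Z_s) = (-49 − j18.3)/(101 − j18.3), |Γ_s| = 0.51
VSWR = (1 + |Γ_s|)/(1 − |Γ_s|)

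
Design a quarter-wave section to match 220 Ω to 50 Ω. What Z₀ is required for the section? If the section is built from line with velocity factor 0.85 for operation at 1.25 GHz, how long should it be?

Z_qwt = √(Z_0·R_L) = √(50 × 220) = √11000
λ = 0.85·c/f = 0.204 m, so l = λ/4 = 0.051 m

Z_qwt ≈ 105 Ω; length ≈ 5.1 cm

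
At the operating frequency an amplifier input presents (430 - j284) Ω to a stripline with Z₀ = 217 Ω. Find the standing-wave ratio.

Γ = (Z_L − Z_0)/(Z_L + Z_0) = (213 − j284)/(647 − j284)
|Γ| = 355/707 = 0.502
VSWR = (1 + |Γ|)/(1 − |Γ|) = 1.5/0.498

VSWR ≈ 3.02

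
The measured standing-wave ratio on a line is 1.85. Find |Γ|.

|Γ| ≈ 0.298

|Γ| = (S − 1)/(S + 1) = (1.85 − 1)/(1.85 + 1) = 0.85/2.85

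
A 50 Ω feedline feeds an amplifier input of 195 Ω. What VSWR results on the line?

VSWR ≈ 3.9

Γ = (195 − 50)/(195 + 50) = 0.592
VSWR = (1 + 0.592)/(1 − 0.592)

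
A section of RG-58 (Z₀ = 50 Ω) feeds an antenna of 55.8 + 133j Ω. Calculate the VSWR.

Γ = (Z_L − Z_0)/(Z_L + Z_0) = (5.8 + j133)/(105.8 + j133)
|Γ| = 133/170 = 0.783
VSWR = (1 + |Γ|)/(1 − |Γ|) = 1.78/0.217

VSWR ≈ 8.23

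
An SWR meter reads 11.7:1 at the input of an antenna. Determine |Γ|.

|Γ| = (S − 1)/(S + 1) = (11.7 − 1)/(11.7 + 1) = 10.7/12.7

|Γ| ≈ 0.843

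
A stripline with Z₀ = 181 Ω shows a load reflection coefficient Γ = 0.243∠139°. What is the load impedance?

Z_L = Z_0·(1 + Γ)/(1 − Γ) = 181·(0.817 + j0.159)/(1.18 − j0.159)

Z_L ≈ 119 + j40.5 Ω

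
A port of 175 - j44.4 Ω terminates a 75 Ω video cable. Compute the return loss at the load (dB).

Γ = (100 − j44.4)/(250 − j44.4), |Γ| = 0.431
RL = −20·log₁₀|Γ| = −20·log₁₀(0.431)

RL ≈ 7.31 dB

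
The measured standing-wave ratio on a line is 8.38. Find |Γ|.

|Γ| = (S − 1)/(S + 1) = (8.38 − 1)/(8.38 + 1) = 7.38/9.38

|Γ| ≈ 0.787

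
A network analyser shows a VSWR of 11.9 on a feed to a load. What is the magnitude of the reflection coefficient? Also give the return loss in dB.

|Γ| ≈ 0.845; return loss ≈ 1.46 dB

|Γ| = (S − 1)/(S + 1) = (11.9 − 1)/(11.9 + 1) = 10.9/12.9
RL = −20·log₁₀|Γ| = −20·log₁₀(0.845)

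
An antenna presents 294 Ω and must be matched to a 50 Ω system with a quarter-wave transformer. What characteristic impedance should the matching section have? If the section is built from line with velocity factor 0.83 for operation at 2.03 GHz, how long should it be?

Z_qwt = √(Z_0·R_L) = √(50 × 294) = √14700
λ = 0.83·c/f = 0.123 m, so l = λ/4 = 0.0307 m

Z_qwt ≈ 121 Ω; length ≈ 3.07 cm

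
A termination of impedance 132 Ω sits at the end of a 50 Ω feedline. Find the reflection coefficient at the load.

Γ = 0.451

Γ = (Z_L − Z_0)/(Z_L + Z_0) = (132 − 50)/(132 + 50) = 82/182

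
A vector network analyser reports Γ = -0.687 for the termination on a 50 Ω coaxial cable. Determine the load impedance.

Z_L ≈ 9.28 Ω

Z_L = Z_0·(1 + Γ)/(1 − Γ) = 50·(0.313)/(1.69)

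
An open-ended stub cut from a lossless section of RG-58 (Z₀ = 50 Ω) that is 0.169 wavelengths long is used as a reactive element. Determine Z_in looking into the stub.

βl = 2π × 0.169 = 60.8°
tan(βl) = 1.79
For an open-ended stub, Z_in = −jZ_0·cot(βl) = −jZ_0/tan(βl)

Z_in ≈ −j27.9 Ω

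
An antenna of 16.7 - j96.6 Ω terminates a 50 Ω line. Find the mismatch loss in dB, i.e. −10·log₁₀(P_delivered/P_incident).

mismatch loss ≈ 6.16 dB

Γ = (-33.3 − j96.6)/(66.7 − j96.6), |Γ| = 0.87
|Γ|² = 0.758, so P_del/P_inc = 1 − |Γ|² = 0.242
ML = −10·log₁₀(1 − |Γ|²)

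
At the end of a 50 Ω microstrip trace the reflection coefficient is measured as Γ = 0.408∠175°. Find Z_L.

Z_L = Z_0·(1 + Γ)/(1 − Γ) = 50·(0.594 + j0.0356)/(1.41 − j0.0356)

Z_L ≈ 21.1 + j1.8 Ω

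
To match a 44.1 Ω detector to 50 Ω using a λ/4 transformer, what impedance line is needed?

Z_qwt = √(Z_0·R_L) = √(50 × 44.1) = √2205

Z_qwt ≈ 47 Ω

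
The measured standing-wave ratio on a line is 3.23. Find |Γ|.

|Γ| ≈ 0.527

|Γ| = (S − 1)/(S + 1) = (3.23 − 1)/(3.23 + 1) = 2.23/4.23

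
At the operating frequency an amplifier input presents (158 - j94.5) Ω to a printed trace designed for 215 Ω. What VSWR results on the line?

VSWR ≈ 1.8

Γ = (Z_L − Z_0)/(Z_L + Z_0) = (-57 − j94.5)/(373 − j94.5)
|Γ| = 110/385 = 0.287
VSWR = (1 + |Γ|)/(1 − |Γ|) = 1.29/0.713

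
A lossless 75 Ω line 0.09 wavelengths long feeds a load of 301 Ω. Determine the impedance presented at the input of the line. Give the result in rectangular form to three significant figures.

βl = 2π × 0.09 = 32.4°
tan(βl) = tan(32.4°) = 0.635
Z_in = Z_0·(Z_L + jZ_0·tanβl)/(Z_0 + jZ_L·tanβl)
     = 75·(301 + j47.6)/(75 + j191)

Z_in ≈ 56.4 − j96 Ω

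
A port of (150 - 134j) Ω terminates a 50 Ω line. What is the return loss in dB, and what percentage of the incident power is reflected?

RL ≈ 3.17 dB; 48.2% of incident power reflected

Γ = (100 − j134)/(200 − j134), |Γ| = 0.695
RL = −20·log₁₀(0.695) = 3.17 dB
P_refl/P_inc = |Γ|² = 0.482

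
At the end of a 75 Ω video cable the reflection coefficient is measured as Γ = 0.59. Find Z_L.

Z_L = Z_0·(1 + Γ)/(1 − Γ) = 75·(1.59)/(0.41)

Z_L ≈ 291 Ω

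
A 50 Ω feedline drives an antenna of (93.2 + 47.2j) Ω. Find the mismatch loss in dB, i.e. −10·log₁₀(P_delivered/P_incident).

mismatch loss ≈ 0.862 dB

Γ = (43.2 + j47.2)/(143.2 + j47.2), |Γ| = 0.424
|Γ|² = 0.18, so P_del/P_inc = 1 − |Γ|² = 0.82
ML = −10·log₁₀(1 − |Γ|²)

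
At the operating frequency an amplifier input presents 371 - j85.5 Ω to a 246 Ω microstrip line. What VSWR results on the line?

Γ = (Z_L − Z_0)/(Z_L + Z_0) = (125 − j85.5)/(617 − j85.5)
|Γ| = 151/623 = 0.243
VSWR = (1 + |Γ|)/(1 − |Γ|) = 1.24/0.757

VSWR ≈ 1.64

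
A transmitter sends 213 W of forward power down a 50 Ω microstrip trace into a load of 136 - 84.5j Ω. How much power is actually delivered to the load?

P_delivered ≈ 139 W

|Γ| = |(86 − j84.5)/(186 − j84.5)| = 0.59
|Γ|² = 0.348
P_refl = |Γ|²·P_inc = 74.2 W, P_del = (1 − |Γ|²)·P_inc = 139 W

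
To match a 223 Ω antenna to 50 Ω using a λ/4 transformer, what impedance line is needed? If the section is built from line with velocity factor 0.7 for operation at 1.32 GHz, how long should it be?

Z_qwt ≈ 106 Ω; length ≈ 3.98 cm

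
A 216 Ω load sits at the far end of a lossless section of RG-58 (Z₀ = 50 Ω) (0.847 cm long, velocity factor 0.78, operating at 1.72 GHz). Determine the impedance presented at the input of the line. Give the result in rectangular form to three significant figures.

λ = v/f = 0.78·c / 1.72 GHz = 0.136 m
βl = 2π·l/λ = 2π × 0.0623 = 22.4°
tan(βl) = tan(22.4°) = 0.412
Z_in = Z_0·(Z_L + jZ_0·tanβl)/(Z_0 + jZ_L·tanβl)
     = 50·(216 + j20.6)/(50 + j89.1)

Z_in ≈ 60.5 − j87.3 Ω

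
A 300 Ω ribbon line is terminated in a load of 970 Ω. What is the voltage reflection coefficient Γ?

Γ = 0.528

Γ = (Z_L − Z_0)/(Z_L + Z_0) = (970 − 300)/(970 + 300) = 670/1270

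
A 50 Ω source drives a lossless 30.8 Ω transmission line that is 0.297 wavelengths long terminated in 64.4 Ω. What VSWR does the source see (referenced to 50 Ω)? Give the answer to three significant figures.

VSWR ≈ 3.24

βl = 2π × 0.297 = 107°
tan(βl) = -3.29
Z_in = Z_0·(Z_L + jZ_0·tanβl)/(Z_0 + jZ_L·tanβl) = 15.8 + j7.08 Ω
Γ_s = (Z_in − Z_s)/(Z_in + Z_s) = (-34.2 + j7.08)/(65.8 + j7.08), |Γ_s| = 0.529
VSWR = (1 + |Γ_s|)/(1 − |Γ_s|)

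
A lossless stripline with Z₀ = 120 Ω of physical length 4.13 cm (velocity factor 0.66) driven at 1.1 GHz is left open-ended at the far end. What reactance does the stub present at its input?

λ = v/f = 0.66·c / 1.1 GHz = 0.18 m
βl = 2π·l/λ = 2π × 0.229 = 82.6°
tan(βl) = 7.7
For an open-ended stub, Z_in = −jZ_0·cot(βl) = −jZ_0/tan(βl)

X_in ≈ -15.6 Ω (capacitive)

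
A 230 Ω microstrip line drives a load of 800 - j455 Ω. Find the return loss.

Γ = (570 − j455)/(1030 − j455), |Γ| = 0.648
RL = −20·log₁₀|Γ| = −20·log₁₀(0.648)

RL ≈ 3.77 dB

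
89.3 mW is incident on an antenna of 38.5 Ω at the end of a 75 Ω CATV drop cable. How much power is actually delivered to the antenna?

Γ = (38.5 − 75)/(38.5 + 75) = -0.322
|Γ|² = 0.103
P_refl = |Γ|²·P_inc = 9.24 mW, P_del = (1 − |Γ|²)·P_inc = 80.1 mW

P_delivered ≈ 80.1 mW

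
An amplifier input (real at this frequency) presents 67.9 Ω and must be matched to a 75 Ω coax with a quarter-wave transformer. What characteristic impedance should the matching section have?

Z_qwt ≈ 71.4 Ω

Z_qwt = √(Z_0·R_L) = √(75 × 67.9) = √5092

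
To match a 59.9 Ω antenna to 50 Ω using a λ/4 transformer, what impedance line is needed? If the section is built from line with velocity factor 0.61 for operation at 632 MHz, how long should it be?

Z_qwt ≈ 54.7 Ω; length ≈ 7.24 cm

Z_qwt = √(Z_0·R_L) = √(50 × 59.9) = √2995
λ = 0.61·c/f = 0.29 m, so l = λ/4 = 0.0724 m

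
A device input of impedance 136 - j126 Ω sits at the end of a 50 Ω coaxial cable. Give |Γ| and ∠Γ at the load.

Γ = (Z_L − Z_0)/(Z_L + Z_0) = (86 − j126)/(186 − j126)
|Γ| = 153/225 = 0.679

Γ ≈ 0.679 ∠ -21.6°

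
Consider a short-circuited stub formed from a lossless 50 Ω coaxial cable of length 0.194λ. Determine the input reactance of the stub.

βl = 2π × 0.194 = 69.8°
tan(βl) = 2.72
For a short-circuited stub, Z_in = jZ_0·tan(βl)

X_in ≈ 136 Ω (inductive)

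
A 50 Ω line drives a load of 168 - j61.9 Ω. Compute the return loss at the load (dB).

RL ≈ 4.61 dB

Γ = (118 − j61.9)/(218 − j61.9), |Γ| = 0.588
RL = −20·log₁₀|Γ| = −20·log₁₀(0.588)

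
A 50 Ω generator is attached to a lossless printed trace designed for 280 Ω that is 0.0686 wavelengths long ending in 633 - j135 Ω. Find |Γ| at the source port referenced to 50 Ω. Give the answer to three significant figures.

|Γ| ≈ 0.826

βl = 2π × 0.0686 = 24.7°
tan(βl) = 0.46
Z_in = Z_0·(Z_L + jZ_0·tanβl)/(Z_0 + jZ_L·tanβl) = 298 − j259 Ω
Γ_s = (Z_in − Z_s)/(Z_in + Z_s) = (248 − j259)/(348 − j259), |Γ_s| = 0.826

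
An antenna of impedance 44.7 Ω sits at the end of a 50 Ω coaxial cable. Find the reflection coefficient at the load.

Γ = -0.056

Γ = (Z_L − Z_0)/(Z_L + Z_0) = (44.7 − 50)/(44.7 + 50) = -5.3/94.7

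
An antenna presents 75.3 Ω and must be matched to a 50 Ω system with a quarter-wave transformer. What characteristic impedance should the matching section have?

Z_qwt = √(Z_0·R_L) = √(50 × 75.3) = √3765

Z_qwt ≈ 61.4 Ω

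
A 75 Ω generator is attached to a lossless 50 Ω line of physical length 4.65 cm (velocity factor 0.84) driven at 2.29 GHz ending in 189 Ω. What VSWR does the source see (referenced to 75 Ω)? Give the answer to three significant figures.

λ = v/f = 0.84·c / 2.29 GHz = 0.11 m
βl = 2π·l/λ = 2π × 0.423 = 152°
tan(βl) = -0.529
Z_in = Z_0·(Z_L + jZ_0·tanβl)/(Z_0 + jZ_L·tanβl) = 48.4 + j70.3 Ω
Γ_s = (Z_in − Z_s)/(Z_in + Z_s) = (-26.6 + j70.3)/(123 + j70.3), |Γ_s| = 0.529
VSWR = (1 + |Γ_s|)/(1 − |Γ_s|)

VSWR ≈ 3.25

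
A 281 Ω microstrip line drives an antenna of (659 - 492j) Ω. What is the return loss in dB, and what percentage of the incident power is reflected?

Γ = (378 − j492)/(940 − j492), |Γ| = 0.585
RL = −20·log₁₀(0.585) = 4.66 dB
P_refl/P_inc = |Γ|² = 0.342

RL ≈ 4.66 dB; 34.2% of incident power reflected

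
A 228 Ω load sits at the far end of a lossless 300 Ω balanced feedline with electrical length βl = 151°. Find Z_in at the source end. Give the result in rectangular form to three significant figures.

Z_in ≈ 253 − j59.7 Ω

tan(βl) = tan(151°) = -0.554
Z_in = Z_0·(Z_L + jZ_0·tanβl)/(Z_0 + jZ_L·tanβl)
     = 300·(228 − j166)/(300 − j126)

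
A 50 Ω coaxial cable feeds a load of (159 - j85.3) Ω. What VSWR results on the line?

Γ = (Z_L − Z_0)/(Z_L + Z_0) = (109 − j85.3)/(209 − j85.3)
|Γ| = 138/226 = 0.613
VSWR = (1 + |Γ|)/(1 − |Γ|) = 1.61/0.387

VSWR ≈ 4.17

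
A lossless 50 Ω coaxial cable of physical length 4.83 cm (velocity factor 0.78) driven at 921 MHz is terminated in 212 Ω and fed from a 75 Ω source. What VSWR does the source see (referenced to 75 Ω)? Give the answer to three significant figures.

VSWR ≈ 5.9

λ = v/f = 0.78·c / 921 MHz = 0.254 m
βl = 2π·l/λ = 2π × 0.19 = 68.4°
tan(βl) = 2.53
Z_in = Z_0·(Z_L + jZ_0·tanβl)/(Z_0 + jZ_L·tanβl) = 13.5 − j18.5 Ω
Γ_s = (Z_in − Z_s)/(Z_in + Z_s) = (-61.5 − j18.5)/(88.5 − j18.5), |Γ_s| = 0.71
VSWR = (1 + |Γ_s|)/(1 − |Γ_s|)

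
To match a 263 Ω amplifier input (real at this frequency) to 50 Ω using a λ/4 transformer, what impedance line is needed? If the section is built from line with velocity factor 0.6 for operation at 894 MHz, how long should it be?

Z_qwt = √(Z_0·R_L) = √(50 × 263) = √13150
λ = 0.6·c/f = 0.201 m, so l = λ/4 = 0.0503 m

Z_qwt ≈ 115 Ω; length ≈ 5.03 cm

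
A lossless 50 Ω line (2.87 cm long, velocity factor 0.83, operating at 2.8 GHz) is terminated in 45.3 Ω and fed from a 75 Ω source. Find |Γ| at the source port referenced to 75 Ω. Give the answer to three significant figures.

λ = v/f = 0.83·c / 2.8 GHz = 0.0889 m
βl = 2π·l/λ = 2π × 0.323 = 116°
tan(βl) = -2.03
Z_in = Z_0·(Z_L + jZ_0·tanβl)/(Z_0 + jZ_L·tanβl) = 52.9 − j4.15 Ω
Γ_s = (Z_in − Z_s)/(Z_in + Z_s) = (-22.1 − j4.15)/(128 − j4.15), |Γ_s| = 0.175

|Γ| ≈ 0.175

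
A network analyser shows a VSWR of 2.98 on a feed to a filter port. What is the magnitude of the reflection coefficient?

|Γ| ≈ 0.497

|Γ| = (S − 1)/(S + 1) = (2.98 − 1)/(2.98 + 1) = 1.98/3.98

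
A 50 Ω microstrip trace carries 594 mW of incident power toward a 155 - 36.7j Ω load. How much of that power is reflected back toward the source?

|Γ| = |(105 − j36.7)/(205 − j36.7)| = 0.534
|Γ|² = 0.285
P_refl = |Γ|²·P_inc = 169 mW, P_del = (1 − |Γ|²)·P_inc = 425 mW

P_reflected ≈ 169 mW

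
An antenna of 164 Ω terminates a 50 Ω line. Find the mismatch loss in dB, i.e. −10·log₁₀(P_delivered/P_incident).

mismatch loss ≈ 1.45 dB

Γ = (164 − 50)/(164 + 50) = 0.533
|Γ|² = 0.284, so P_del/P_inc = 1 − |Γ|² = 0.716
ML = −10·log₁₀(1 − |Γ|²)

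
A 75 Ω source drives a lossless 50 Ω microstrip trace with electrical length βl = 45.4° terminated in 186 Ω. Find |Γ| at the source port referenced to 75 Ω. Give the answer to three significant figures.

tan(βl) = 1.01
Z_in = Z_0·(Z_L + jZ_0·tanβl)/(Z_0 + jZ_L·tanβl) = 24.8 − j42.7 Ω
Γ_s = (Z_in − Z_s)/(Z_in + Z_s) = (-50.2 − j42.7)/(99.8 − j42.7), |Γ_s| = 0.608

|Γ| ≈ 0.608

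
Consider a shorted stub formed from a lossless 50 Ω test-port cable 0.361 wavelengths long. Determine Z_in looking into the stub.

Z_in ≈ −j59.7 Ω

βl = 2π × 0.361 = 130°
tan(βl) = -1.19
For a shorted stub, Z_in = jZ_0·tan(βl)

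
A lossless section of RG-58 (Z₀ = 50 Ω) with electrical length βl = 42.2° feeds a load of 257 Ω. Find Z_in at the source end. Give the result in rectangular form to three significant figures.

Z_in ≈ 20.6 − j50.7 Ω

tan(βl) = tan(42.2°) = 0.907
Z_in = Z_0·(Z_L + jZ_0·tanβl)/(Z_0 + jZ_L·tanβl)
     = 50·(257 + j45.3)/(50 + j233)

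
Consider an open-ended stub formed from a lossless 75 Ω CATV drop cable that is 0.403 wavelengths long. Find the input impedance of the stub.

Z_in ≈ +j107 Ω

βl = 2π × 0.403 = 145°
tan(βl) = -0.698
For an open-ended stub, Z_in = −jZ_0·cot(βl) = −jZ_0/tan(βl)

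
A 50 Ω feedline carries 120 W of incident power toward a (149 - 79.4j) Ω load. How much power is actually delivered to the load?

|Γ| = |(99 − j79.4)/(199 − j79.4)| = 0.592
|Γ|² = 0.351
P_refl = |Γ|²·P_inc = 42.1 W, P_del = (1 − |Γ|²)·P_inc = 77.9 W

P_delivered ≈ 77.9 W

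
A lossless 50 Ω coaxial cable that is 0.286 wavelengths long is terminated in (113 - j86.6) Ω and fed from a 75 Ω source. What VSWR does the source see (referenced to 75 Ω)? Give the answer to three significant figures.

VSWR ≈ 5.07

βl = 2π × 0.286 = 103°
tan(βl) = -4.35
Z_in = Z_0·(Z_L + jZ_0·tanβl)/(Z_0 + jZ_L·tanβl) = 16.2 + j22.2 Ω
Γ_s = (Z_in − Z_s)/(Z_in + Z_s) = (-58.8 + j22.2)/(91.2 + j22.2), |Γ_s| = 0.67
VSWR = (1 + |Γ_s|)/(1 − |Γ_s|)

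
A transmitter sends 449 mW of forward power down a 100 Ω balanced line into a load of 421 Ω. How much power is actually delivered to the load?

P_delivered ≈ 279 mW

Γ = (421 − 100)/(421 + 100) = 0.616
|Γ|² = 0.38
P_refl = |Γ|²·P_inc = 170 mW, P_del = (1 − |Γ|²)·P_inc = 279 mW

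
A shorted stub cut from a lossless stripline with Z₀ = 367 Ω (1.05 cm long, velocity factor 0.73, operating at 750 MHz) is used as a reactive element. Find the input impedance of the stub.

Z_in ≈ +j84.4 Ω

λ = v/f = 0.73·c / 750 MHz = 0.292 m
βl = 2π·l/λ = 2π × 0.036 = 12.9°
tan(βl) = 0.23
For a shorted stub, Z_in = jZ_0·tan(βl)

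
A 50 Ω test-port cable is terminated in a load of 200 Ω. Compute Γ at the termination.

Γ = (Z_L − Z_0)/(Z_L + Z_0) = (200 − 50)/(200 + 50) = 150/250

Γ = 0.6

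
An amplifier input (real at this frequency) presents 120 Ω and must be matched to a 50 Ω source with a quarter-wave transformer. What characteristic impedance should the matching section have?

Z_qwt = √(Z_0·R_L) = √(50 × 120) = √6000

Z_qwt ≈ 77.5 Ω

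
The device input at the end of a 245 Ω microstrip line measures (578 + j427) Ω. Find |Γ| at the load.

|Γ| ≈ 0.584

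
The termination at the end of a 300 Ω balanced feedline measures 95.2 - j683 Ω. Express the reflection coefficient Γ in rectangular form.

Γ ≈ 0.619 − j0.658

Γ = (Z_L − Z_0)/(Z_L + Z_0) = (-204.8 − j683)/(395.2 − j683)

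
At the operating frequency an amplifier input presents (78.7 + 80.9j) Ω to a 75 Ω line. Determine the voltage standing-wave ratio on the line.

VSWR ≈ 2.75

Γ = (Z_L − Z_0)/(Z_L + Z_0) = (3.7 + j80.9)/(153.7 + j80.9)
|Γ| = 81/174 = 0.466
VSWR = (1 + |Γ|)/(1 − |Γ|) = 1.47/0.534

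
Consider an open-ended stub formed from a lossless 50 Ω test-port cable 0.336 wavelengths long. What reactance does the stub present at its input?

X_in ≈ 30 Ω (inductive)

βl = 2π × 0.336 = 121°
tan(βl) = -1.67
For an open-ended stub, Z_in = −jZ_0·cot(βl) = −jZ_0/tan(βl)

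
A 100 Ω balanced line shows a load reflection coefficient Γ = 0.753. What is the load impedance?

Z_L = Z_0·(1 + Γ)/(1 − Γ) = 100·(1.75)/(0.247)

Z_L ≈ 710 Ω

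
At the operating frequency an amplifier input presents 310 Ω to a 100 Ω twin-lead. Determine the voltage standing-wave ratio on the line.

Γ = (310 − 100)/(310 + 100) = 0.512
VSWR = (1 + 0.512)/(1 − 0.512)

VSWR ≈ 3.1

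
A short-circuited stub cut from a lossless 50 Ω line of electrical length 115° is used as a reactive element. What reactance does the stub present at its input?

tan(βl) = -2.14
For a short-circuited stub, Z_in = jZ_0·tan(βl)

X_in ≈ -107 Ω (capacitive)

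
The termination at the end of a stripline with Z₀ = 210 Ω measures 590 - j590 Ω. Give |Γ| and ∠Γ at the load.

Γ ≈ 0.706 ∠ -20.8°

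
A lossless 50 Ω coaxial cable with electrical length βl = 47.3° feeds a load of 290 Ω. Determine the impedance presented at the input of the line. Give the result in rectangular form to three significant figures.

tan(βl) = tan(47.3°) = 1.08
Z_in = Z_0·(Z_L + jZ_0·tanβl)/(Z_0 + jZ_L·tanβl)
     = 50·(290 + j54.2)/(50 + j314)

Z_in ≈ 15.6 − j43.7 Ω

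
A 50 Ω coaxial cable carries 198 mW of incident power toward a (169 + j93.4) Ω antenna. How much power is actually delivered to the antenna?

P_delivered ≈ 118 mW

|Γ| = |(119 + j93.4)/(219 + j93.4)| = 0.635
|Γ|² = 0.404
P_refl = |Γ|²·P_inc = 79.9 mW, P_del = (1 − |Γ|²)·P_inc = 118 mW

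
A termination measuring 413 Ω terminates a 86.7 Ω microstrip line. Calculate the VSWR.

VSWR ≈ 4.76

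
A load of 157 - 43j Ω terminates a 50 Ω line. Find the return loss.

RL ≈ 5.27 dB

Γ = (107 − j43)/(207 − j43), |Γ| = 0.545
RL = −20·log₁₀|Γ| = −20·log₁₀(0.545)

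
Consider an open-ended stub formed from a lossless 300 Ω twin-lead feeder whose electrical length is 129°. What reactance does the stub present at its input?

tan(βl) = -1.23
For an open-ended stub, Z_in = −jZ_0·cot(βl) = −jZ_0/tan(βl)

X_in ≈ 243 Ω (inductive)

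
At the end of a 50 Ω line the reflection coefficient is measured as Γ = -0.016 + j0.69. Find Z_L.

Z_L = Z_0·(1 + Γ)/(1 − Γ) = 50·(0.984 + j0.69)/(1.02 − j0.69)

Z_L ≈ 17.4 + j45.7 Ω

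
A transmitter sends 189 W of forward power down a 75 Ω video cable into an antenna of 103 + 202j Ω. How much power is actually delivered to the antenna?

|Γ| = |(28 + j202)/(178 + j202)| = 0.757
|Γ|² = 0.574
P_refl = |Γ|²·P_inc = 108 W, P_del = (1 − |Γ|²)·P_inc = 80.6 W

P_delivered ≈ 80.6 W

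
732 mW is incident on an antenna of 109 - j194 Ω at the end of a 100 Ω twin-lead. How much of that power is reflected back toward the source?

|Γ| = |(9 − j194)/(209 − j194)| = 0.681
|Γ|² = 0.464
P_refl = |Γ|²·P_inc = 340 mW, P_del = (1 − |Γ|²)·P_inc = 392 mW

P_reflected ≈ 340 mW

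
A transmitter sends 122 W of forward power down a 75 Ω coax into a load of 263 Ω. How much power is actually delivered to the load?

Γ = (263 − 75)/(263 + 75) = 0.556
|Γ|² = 0.309
P_refl = |Γ|²·P_inc = 37.7 W, P_del = (1 − |Γ|²)·P_inc = 84.3 W

P_delivered ≈ 84.3 W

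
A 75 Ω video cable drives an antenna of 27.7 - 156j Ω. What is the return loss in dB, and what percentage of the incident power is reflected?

Γ = (-47.3 − j156)/(102.7 − j156), |Γ| = 0.873
RL = −20·log₁₀(0.873) = 1.18 dB
P_refl/P_inc = |Γ|² = 0.762

RL ≈ 1.18 dB; 76.2% of incident power reflected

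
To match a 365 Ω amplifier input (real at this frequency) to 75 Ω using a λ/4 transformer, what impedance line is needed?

Z_qwt = √(Z_0·R_L) = √(75 × 365) = √27380

Z_qwt ≈ 165 Ω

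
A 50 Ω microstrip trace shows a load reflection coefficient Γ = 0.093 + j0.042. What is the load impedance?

Z_L ≈ 60 + j5.09 Ω

Z_L = Z_0·(1 + Γ)/(1 − Γ) = 50·(1.09 + j0.042)/(0.907 − j0.042)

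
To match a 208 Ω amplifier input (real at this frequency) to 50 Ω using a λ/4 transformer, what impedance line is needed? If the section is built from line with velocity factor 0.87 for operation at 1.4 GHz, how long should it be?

Z_qwt ≈ 102 Ω; length ≈ 4.66 cm

Z_qwt = √(Z_0·R_L) = √(50 × 208) = √10400
λ = 0.87·c/f = 0.186 m, so l = λ/4 = 0.0466 m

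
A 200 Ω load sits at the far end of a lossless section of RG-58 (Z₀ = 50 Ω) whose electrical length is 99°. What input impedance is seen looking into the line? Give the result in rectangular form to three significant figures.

tan(βl) = tan(99°) = -6.31
Z_in = Z_0·(Z_L + jZ_0·tanβl)/(Z_0 + jZ_L·tanβl)
     = 50·(200 − j316)/(50 − j1260)

Z_in ≈ 12.8 + j7.41 Ω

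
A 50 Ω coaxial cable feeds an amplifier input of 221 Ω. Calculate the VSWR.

Γ = (221 − 50)/(221 + 50) = 0.631
VSWR = (1 + 0.631)/(1 − 0.631)

VSWR ≈ 4.42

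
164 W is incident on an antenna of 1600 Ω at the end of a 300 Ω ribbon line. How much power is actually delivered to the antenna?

Γ = (1600 − 300)/(1600 + 300) = 0.684
|Γ|² = 0.468
P_refl = |Γ|²·P_inc = 76.8 W, P_del = (1 − |Γ|²)·P_inc = 87.2 W

P_delivered ≈ 87.2 W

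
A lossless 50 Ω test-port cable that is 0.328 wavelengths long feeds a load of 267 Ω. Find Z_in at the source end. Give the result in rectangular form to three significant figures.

βl = 2π × 0.328 = 118°
tan(βl) = tan(118°) = -1.87
Z_in = Z_0·(Z_L + jZ_0·tanβl)/(Z_0 + jZ_L·tanβl)
     = 50·(267 − j93.7)/(50 − j500)

Z_in ≈ 11.9 + j25.5 Ω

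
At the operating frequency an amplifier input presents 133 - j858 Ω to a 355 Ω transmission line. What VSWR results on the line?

VSWR ≈ 18.6

Γ = (Z_L − Z_0)/(Z_L + Z_0) = (-222 − j858)/(488 − j858)
|Γ| = 886/987 = 0.898
VSWR = (1 + |Γ|)/(1 − |Γ|) = 1.9/0.102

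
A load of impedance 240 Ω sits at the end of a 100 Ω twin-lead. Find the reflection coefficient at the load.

Γ = (Z_L − Z_0)/(Z_L + Z_0) = (240 − 100)/(240 + 100) = 140/340

Γ = 0.412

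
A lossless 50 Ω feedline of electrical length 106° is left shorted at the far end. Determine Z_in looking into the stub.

tan(βl) = -3.49
For a shorted stub, Z_in = jZ_0·tan(βl)

Z_in ≈ −j174 Ω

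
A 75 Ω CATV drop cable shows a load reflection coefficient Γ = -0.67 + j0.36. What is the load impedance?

Z_L ≈ 10.8 + j18.5 Ω

Z_L = Z_0·(1 + Γ)/(1 − Γ) = 75·(0.33 + j0.36)/(1.67 − j0.36)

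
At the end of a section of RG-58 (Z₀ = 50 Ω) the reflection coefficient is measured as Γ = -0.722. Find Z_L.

Z_L = Z_0·(1 + Γ)/(1 − Γ) = 50·(0.278)/(1.72)

Z_L ≈ 8.07 Ω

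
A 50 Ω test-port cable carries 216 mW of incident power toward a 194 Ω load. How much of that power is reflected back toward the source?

Γ = (194 − 50)/(194 + 50) = 0.59
|Γ|² = 0.348
P_refl = |Γ|²·P_inc = 75.2 mW, P_del = (1 − |Γ|²)·P_inc = 141 mW

P_reflected ≈ 75.2 mW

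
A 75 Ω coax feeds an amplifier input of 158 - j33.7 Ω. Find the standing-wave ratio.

VSWR ≈ 2.23

Γ = (Z_L − Z_0)/(Z_L + Z_0) = (83 − j33.7)/(233 − j33.7)
|Γ| = 89.6/235 = 0.381
VSWR = (1 + |Γ|)/(1 − |Γ|) = 1.38/0.619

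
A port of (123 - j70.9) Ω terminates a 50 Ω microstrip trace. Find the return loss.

Γ = (73 − j70.9)/(173 − j70.9), |Γ| = 0.544
RL = −20·log₁₀|Γ| = −20·log₁₀(0.544)

RL ≈ 5.28 dB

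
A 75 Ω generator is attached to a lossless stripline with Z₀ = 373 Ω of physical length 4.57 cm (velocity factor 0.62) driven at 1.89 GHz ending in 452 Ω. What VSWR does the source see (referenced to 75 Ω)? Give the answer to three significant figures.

λ = v/f = 0.62·c / 1.89 GHz = 0.0984 m
βl = 2π·l/λ = 2π × 0.464 = 167°
tan(βl) = -0.228
Z_in = Z_0·(Z_L + jZ_0·tanβl)/(Z_0 + jZ_L·tanβl) = 442 + j37 Ω
Γ_s = (Z_in − Z_s)/(Z_in + Z_s) = (367 + j37)/(517 + j37), |Γ_s| = 0.712
VSWR = (1 + |Γ_s|)/(1 − |Γ_s|)

VSWR ≈ 5.93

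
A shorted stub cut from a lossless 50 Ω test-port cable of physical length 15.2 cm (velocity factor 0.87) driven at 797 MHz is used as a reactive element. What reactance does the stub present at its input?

X_in ≈ -11.5 Ω (capacitive)

λ = v/f = 0.87·c / 797 MHz = 0.327 m
βl = 2π·l/λ = 2π × 0.464 = 167°
tan(βl) = -0.229
For a shorted stub, Z_in = jZ_0·tan(βl)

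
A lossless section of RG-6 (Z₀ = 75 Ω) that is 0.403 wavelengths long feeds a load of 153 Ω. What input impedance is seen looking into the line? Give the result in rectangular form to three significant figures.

βl = 2π × 0.403 = 145°
tan(βl) = tan(145°) = -0.698
Z_in = Z_0·(Z_L + jZ_0·tanβl)/(Z_0 + jZ_L·tanβl)
     = 75·(153 − j52.4)/(75 − j107)

Z_in ≈ 75.1 + j54.7 Ω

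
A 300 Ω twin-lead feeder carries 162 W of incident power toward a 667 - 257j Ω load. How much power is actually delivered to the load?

|Γ| = |(367 − j257)/(967 − j257)| = 0.448
|Γ|² = 0.201
P_refl = |Γ|²·P_inc = 32.5 W, P_del = (1 − |Γ|²)·P_inc = 130 W

P_delivered ≈ 130 W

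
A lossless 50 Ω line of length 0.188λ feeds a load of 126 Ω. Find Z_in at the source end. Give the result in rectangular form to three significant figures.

Z_in ≈ 22.6 − j16.8 Ω

βl = 2π × 0.188 = 67.7°
tan(βl) = tan(67.7°) = 2.44
Z_in = Z_0·(Z_L + jZ_0·tanβl)/(Z_0 + jZ_L·tanβl)
     = 50·(126 + j122)/(50 + j307)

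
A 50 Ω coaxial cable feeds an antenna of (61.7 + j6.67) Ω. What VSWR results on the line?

Γ = (Z_L − Z_0)/(Z_L + Z_0) = (11.7 + j6.67)/(111.7 + j6.67)
|Γ| = 13.5/112 = 0.12
VSWR = (1 + |Γ|)/(1 − |Γ|) = 1.12/0.88

VSWR ≈ 1.27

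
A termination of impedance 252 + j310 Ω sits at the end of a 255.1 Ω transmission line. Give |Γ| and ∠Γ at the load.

Γ ≈ 0.522 ∠ 59.1°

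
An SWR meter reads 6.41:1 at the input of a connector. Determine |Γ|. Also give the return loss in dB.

|Γ| ≈ 0.73; return loss ≈ 2.73 dB

|Γ| = (S − 1)/(S + 1) = (6.41 − 1)/(6.41 + 1) = 5.41/7.41
RL = −20·log₁₀|Γ| = −20·log₁₀(0.73)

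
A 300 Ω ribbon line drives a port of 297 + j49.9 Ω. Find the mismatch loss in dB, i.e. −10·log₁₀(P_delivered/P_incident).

mismatch loss ≈ 0.0303 dB

Γ = (-3 + j49.9)/(597 + j49.9), |Γ| = 0.0834
|Γ|² = 0.00696, so P_del/P_inc = 1 − |Γ|² = 0.993
ML = −10·log₁₀(1 − |Γ|²)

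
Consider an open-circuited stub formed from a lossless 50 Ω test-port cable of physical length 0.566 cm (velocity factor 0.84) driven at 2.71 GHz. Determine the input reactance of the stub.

λ = v/f = 0.84·c / 2.71 GHz = 0.093 m
βl = 2π·l/λ = 2π × 0.0609 = 21.9°
tan(βl) = 0.402
For an open-circuited stub, Z_in = −jZ_0·cot(βl) = −jZ_0/tan(βl)

X_in ≈ -124 Ω (capacitive)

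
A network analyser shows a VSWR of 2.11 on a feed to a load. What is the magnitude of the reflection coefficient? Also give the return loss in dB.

|Γ| = (S − 1)/(S + 1) = (2.11 − 1)/(2.11 + 1) = 1.11/3.11
RL = −20·log₁₀|Γ| = −20·log₁₀(0.357)

|Γ| ≈ 0.357; return loss ≈ 8.95 dB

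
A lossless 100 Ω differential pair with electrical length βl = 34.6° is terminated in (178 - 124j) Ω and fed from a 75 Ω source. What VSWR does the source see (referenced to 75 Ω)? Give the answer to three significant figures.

tan(βl) = 0.69
Z_in = Z_0·(Z_L + jZ_0·tanβl)/(Z_0 + jZ_L·tanβl) = 53.1 − j64.8 Ω
Γ_s = (Z_in − Z_s)/(Z_in + Z_s) = (-21.9 − j64.8)/(128 − j64.8), |Γ_s| = 0.476
VSWR = (1 + |Γ_s|)/(1 − |Γ_s|)

VSWR ≈ 2.82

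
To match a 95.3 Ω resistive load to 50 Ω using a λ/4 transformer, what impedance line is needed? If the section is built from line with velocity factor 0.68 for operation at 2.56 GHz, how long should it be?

Z_qwt ≈ 69 Ω; length ≈ 1.99 cm

Z_qwt = √(Z_0·R_L) = √(50 × 95.3) = √4765
λ = 0.68·c/f = 0.0797 m, so l = λ/4 = 0.0199 m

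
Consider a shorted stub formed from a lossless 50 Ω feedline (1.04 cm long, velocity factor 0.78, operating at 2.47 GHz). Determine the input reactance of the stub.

X_in ≈ 41.2 Ω (inductive)

λ = v/f = 0.78·c / 2.47 GHz = 0.0947 m
βl = 2π·l/λ = 2π × 0.11 = 39.5°
tan(βl) = 0.825
For a shorted stub, Z_in = jZ_0·tan(βl)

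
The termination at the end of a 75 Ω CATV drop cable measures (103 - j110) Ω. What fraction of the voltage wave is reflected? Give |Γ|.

Γ = (Z_L − Z_0)/(Z_L + Z_0) = (28 − j110)/(178 − j110)
|Γ| = 114/209

|Γ| ≈ 0.542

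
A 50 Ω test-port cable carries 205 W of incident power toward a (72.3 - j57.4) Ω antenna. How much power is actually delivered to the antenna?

P_delivered ≈ 162 W

|Γ| = |(22.3 − j57.4)/(122.3 − j57.4)| = 0.456
|Γ|² = 0.208
P_refl = |Γ|²·P_inc = 42.6 W, P_del = (1 − |Γ|²)·P_inc = 162 W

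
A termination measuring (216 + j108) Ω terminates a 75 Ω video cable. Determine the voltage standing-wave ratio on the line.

Γ = (Z_L − Z_0)/(Z_L + Z_0) = (141 + j108)/(291 + j108)
|Γ| = 178/310 = 0.572
VSWR = (1 + |Γ|)/(1 − |Γ|) = 1.57/0.428

VSWR ≈ 3.68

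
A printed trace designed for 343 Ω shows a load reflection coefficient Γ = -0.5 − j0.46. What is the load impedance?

Z_L ≈ 75 − j128 Ω

Z_L = Z_0·(1 + Γ)/(1 − Γ) = 343·(0.5 − j0.46)/(1.5 + j0.46)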